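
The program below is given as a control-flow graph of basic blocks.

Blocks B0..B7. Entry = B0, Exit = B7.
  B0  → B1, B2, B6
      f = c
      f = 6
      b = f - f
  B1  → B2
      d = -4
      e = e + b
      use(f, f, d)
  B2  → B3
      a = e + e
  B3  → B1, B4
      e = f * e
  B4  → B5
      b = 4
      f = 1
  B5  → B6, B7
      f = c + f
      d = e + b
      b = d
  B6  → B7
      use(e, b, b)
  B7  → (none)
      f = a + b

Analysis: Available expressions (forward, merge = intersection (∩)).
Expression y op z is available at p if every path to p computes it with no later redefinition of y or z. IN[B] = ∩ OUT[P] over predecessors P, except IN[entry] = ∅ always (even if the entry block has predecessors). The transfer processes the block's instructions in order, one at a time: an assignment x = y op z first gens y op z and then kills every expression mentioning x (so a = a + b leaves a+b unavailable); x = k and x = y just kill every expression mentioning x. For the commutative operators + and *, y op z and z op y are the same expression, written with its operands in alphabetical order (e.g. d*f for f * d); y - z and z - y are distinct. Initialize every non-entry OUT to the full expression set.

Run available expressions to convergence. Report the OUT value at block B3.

Fixpoint table:
  B0:   IN={}   OUT={f-f}
  B1:   IN={f-f}   OUT={f-f}
  B2:   IN={f-f}   OUT={e+e, f-f}
  B3:   IN={e+e, f-f}   OUT={f-f}
  B4:   IN={f-f}   OUT={}
  B5:   IN={}   OUT={}
  B6:   IN={}   OUT={}
  B7:   IN={}   OUT={a+b}

Merge at B3: IN[B3] = OUT[B2] = {e+e, f-f}
Applying B3's transfer function to that IN value gives OUT[B3] (row B3 above).

Answer: {f-f}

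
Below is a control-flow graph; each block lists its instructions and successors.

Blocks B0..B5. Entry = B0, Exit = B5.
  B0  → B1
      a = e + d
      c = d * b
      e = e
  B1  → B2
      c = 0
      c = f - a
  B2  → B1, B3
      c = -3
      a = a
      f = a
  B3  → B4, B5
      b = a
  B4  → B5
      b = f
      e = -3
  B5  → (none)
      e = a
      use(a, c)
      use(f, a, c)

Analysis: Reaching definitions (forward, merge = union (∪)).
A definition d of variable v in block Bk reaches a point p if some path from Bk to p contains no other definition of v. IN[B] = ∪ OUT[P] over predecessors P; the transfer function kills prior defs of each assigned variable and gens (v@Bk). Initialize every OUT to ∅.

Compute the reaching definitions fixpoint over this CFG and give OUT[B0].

Fixpoint table:
  B0: | IN={} | OUT={a@B0, c@B0, e@B0}
  B1: | IN={a@B0, a@B2, c@B0, c@B2, e@B0, f@B2} | OUT={a@B0, a@B2, c@B1, e@B0, f@B2}
  B2: | IN={a@B0, a@B2, c@B1, e@B0, f@B2} | OUT={a@B2, c@B2, e@B0, f@B2}
  B3: | IN={a@B2, c@B2, e@B0, f@B2} | OUT={a@B2, b@B3, c@B2, e@B0, f@B2}
  B4: | IN={a@B2, b@B3, c@B2, e@B0, f@B2} | OUT={a@B2, b@B4, c@B2, e@B4, f@B2}
  B5: | IN={a@B2, b@B3, b@B4, c@B2, e@B0, e@B4, f@B2} | OUT={a@B2, b@B3, b@B4, c@B2, e@B5, f@B2}

B0 is the boundary node: IN[B0] = {}
Applying B0's transfer function to that IN value gives OUT[B0] (row B0 above).

Answer: {a@B0, c@B0, e@B0}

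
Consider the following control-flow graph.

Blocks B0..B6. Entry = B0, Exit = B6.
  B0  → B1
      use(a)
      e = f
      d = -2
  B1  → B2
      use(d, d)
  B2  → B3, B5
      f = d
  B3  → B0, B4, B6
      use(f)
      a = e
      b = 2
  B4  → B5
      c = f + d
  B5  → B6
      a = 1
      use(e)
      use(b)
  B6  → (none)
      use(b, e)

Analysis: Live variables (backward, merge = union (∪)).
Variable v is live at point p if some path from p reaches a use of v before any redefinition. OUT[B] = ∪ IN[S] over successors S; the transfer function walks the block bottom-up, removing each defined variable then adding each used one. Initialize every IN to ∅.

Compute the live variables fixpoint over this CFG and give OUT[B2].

Answer: {b, d, e, f}

Trace:
Per-block solution:
  B0:   IN={a, b, f}   OUT={b, d, e}
  B1:   IN={b, d, e}   OUT={b, d, e}
  B2:   IN={b, d, e}   OUT={b, d, e, f}
  B3:   IN={d, e, f}   OUT={a, b, d, e, f}
  B4:   IN={b, d, e, f}   OUT={b, e}
  B5:   IN={b, e}   OUT={b, e}
  B6:   IN={b, e}   OUT={}

Merge at B2: OUT[B2] = IN[B3] ⊔ IN[B5] = {b, d, e, f}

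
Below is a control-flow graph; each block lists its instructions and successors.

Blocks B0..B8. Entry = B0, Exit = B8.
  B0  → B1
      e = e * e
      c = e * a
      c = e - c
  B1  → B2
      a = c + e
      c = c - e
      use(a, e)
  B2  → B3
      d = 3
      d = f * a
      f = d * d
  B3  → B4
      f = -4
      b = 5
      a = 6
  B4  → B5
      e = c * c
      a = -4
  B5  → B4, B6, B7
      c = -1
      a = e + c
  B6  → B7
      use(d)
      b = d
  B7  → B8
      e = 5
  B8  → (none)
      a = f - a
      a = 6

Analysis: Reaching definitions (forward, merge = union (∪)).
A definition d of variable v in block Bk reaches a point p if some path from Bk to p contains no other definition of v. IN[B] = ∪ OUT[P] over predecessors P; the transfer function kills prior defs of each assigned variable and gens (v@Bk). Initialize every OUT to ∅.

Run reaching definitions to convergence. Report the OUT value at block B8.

Answer: {a@B8, b@B3, b@B6, c@B5, d@B2, e@B7, f@B3}

Working:
Converged values:
  B0:   IN={}   OUT={c@B0, e@B0}
  B1:   IN={c@B0, e@B0}   OUT={a@B1, c@B1, e@B0}
  B2:   IN={a@B1, c@B1, e@B0}   OUT={a@B1, c@B1, d@B2, e@B0, f@B2}
  B3:   IN={a@B1, c@B1, d@B2, e@B0, f@B2}   OUT={a@B3, b@B3, c@B1, d@B2, e@B0, f@B3}
  B4:   IN={a@B3, a@B5, b@B3, c@B1, c@B5, d@B2, e@B0, e@B4, f@B3}   OUT={a@B4, b@B3, c@B1, c@B5, d@B2, e@B4, f@B3}
  B5:   IN={a@B4, b@B3, c@B1, c@B5, d@B2, e@B4, f@B3}   OUT={a@B5, b@B3, c@B5, d@B2, e@B4, f@B3}
  B6:   IN={a@B5, b@B3, c@B5, d@B2, e@B4, f@B3}   OUT={a@B5, b@B6, c@B5, d@B2, e@B4, f@B3}
  B7:   IN={a@B5, b@B3, b@B6, c@B5, d@B2, e@B4, f@B3}   OUT={a@B5, b@B3, b@B6, c@B5, d@B2, e@B7, f@B3}
  B8:   IN={a@B5, b@B3, b@B6, c@B5, d@B2, e@B7, f@B3}   OUT={a@B8, b@B3, b@B6, c@B5, d@B2, e@B7, f@B3}

Merge at B8: IN[B8] = OUT[B7] = {a@B5, b@B3, b@B6, c@B5, d@B2, e@B7, f@B3}
Applying B8's transfer function to that IN value gives OUT[B8] (row B8 above).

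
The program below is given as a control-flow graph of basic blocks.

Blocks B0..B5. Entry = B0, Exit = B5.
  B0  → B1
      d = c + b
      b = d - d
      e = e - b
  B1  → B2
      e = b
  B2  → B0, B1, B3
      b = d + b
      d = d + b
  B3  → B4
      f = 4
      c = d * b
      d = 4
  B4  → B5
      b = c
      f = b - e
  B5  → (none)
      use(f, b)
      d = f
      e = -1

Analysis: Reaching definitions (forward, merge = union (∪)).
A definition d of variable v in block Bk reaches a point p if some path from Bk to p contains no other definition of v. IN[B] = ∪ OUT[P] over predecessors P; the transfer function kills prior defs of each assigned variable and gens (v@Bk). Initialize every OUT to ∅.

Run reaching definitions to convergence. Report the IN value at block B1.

Answer: {b@B0, b@B2, d@B0, d@B2, e@B0, e@B1}

Derivation:
Converged values:
  B0:   IN={b@B2, d@B2, e@B1}   OUT={b@B0, d@B0, e@B0}
  B1:   IN={b@B0, b@B2, d@B0, d@B2, e@B0, e@B1}   OUT={b@B0, b@B2, d@B0, d@B2, e@B1}
  B2:   IN={b@B0, b@B2, d@B0, d@B2, e@B1}   OUT={b@B2, d@B2, e@B1}
  B3:   IN={b@B2, d@B2, e@B1}   OUT={b@B2, c@B3, d@B3, e@B1, f@B3}
  B4:   IN={b@B2, c@B3, d@B3, e@B1, f@B3}   OUT={b@B4, c@B3, d@B3, e@B1, f@B4}
  B5:   IN={b@B4, c@B3, d@B3, e@B1, f@B4}   OUT={b@B4, c@B3, d@B5, e@B5, f@B4}

Merge at B1: IN[B1] = OUT[B0] ⊔ OUT[B2] = {b@B0, b@B2, d@B0, d@B2, e@B0, e@B1}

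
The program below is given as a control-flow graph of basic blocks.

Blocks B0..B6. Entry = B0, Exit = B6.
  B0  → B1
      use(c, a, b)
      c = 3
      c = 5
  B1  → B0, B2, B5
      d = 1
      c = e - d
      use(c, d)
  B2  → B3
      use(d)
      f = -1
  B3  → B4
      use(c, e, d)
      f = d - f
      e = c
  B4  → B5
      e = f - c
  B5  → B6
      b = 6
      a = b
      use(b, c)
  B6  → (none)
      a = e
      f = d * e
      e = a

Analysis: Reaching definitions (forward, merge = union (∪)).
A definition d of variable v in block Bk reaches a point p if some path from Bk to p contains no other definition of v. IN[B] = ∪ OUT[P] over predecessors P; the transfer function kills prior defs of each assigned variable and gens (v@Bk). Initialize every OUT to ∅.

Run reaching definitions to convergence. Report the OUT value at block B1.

Per-block solution:
  B0:   IN={c@B1, d@B1}   OUT={c@B0, d@B1}
  B1:   IN={c@B0, d@B1}   OUT={c@B1, d@B1}
  B2:   IN={c@B1, d@B1}   OUT={c@B1, d@B1, f@B2}
  B3:   IN={c@B1, d@B1, f@B2}   OUT={c@B1, d@B1, e@B3, f@B3}
  B4:   IN={c@B1, d@B1, e@B3, f@B3}   OUT={c@B1, d@B1, e@B4, f@B3}
  B5:   IN={c@B1, d@B1, e@B4, f@B3}   OUT={a@B5, b@B5, c@B1, d@B1, e@B4, f@B3}
  B6:   IN={a@B5, b@B5, c@B1, d@B1, e@B4, f@B3}   OUT={a@B6, b@B5, c@B1, d@B1, e@B6, f@B6}

Merge at B1: IN[B1] = OUT[B0] = {c@B0, d@B1}
Applying B1's transfer function to that IN value gives OUT[B1] (row B1 above).

Answer: {c@B1, d@B1}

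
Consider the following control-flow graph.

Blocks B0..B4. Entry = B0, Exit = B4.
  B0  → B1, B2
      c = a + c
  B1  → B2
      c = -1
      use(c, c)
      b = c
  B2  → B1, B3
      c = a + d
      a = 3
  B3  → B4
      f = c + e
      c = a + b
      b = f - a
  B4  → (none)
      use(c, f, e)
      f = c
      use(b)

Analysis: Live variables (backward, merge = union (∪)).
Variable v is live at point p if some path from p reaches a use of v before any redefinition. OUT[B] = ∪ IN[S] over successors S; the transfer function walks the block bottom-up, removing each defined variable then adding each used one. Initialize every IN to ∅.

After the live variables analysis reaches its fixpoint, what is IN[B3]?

Per-block solution:
  B0:  IN={a, b, c, d, e}  OUT={a, b, d, e}
  B1:  IN={a, d, e}  OUT={a, b, d, e}
  B2:  IN={a, b, d, e}  OUT={a, b, c, d, e}
  B3:  IN={a, b, c, e}  OUT={b, c, e, f}
  B4:  IN={b, c, e, f}  OUT={}

Merge at B3: OUT[B3] = IN[B4] = {b, c, e, f}
Applying B3's transfer function to that OUT value gives IN[B3] (row B3 above).

Answer: {a, b, c, e}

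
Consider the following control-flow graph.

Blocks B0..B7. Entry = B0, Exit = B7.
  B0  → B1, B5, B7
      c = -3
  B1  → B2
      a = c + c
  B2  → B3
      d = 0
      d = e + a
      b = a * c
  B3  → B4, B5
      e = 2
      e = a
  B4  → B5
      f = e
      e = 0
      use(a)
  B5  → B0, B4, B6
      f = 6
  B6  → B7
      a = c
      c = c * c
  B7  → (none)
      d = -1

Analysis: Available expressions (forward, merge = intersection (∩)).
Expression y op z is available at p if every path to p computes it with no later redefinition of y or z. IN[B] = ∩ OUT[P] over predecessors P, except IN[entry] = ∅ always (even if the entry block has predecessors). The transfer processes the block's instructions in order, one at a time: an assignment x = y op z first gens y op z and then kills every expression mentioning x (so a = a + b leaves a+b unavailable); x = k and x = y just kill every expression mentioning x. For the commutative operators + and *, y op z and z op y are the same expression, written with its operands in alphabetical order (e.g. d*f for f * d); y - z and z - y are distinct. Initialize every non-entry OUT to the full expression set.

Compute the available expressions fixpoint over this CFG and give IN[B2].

Answer: {c+c}

Working:
Fixpoint table:
  B0:   IN={}   OUT={}
  B1:   IN={}   OUT={c+c}
  B2:   IN={c+c}   OUT={a*c, a+e, c+c}
  B3:   IN={a*c, a+e, c+c}   OUT={a*c, c+c}
  B4:   IN={}   OUT={}
  B5:   IN={}   OUT={}
  B6:   IN={}   OUT={}
  B7:   IN={}   OUT={}

Merge at B2: IN[B2] = OUT[B1] = {c+c}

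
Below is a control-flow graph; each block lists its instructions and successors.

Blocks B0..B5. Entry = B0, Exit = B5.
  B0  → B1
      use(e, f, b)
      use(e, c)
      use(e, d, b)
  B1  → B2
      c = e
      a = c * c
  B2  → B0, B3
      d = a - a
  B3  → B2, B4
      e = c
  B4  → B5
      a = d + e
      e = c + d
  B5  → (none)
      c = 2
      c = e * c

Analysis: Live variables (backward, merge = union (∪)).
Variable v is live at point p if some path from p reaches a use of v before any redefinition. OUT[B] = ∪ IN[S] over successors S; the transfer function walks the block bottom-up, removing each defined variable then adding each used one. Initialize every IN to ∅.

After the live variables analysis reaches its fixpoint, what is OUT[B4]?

Per-block solution:
  B0: | IN={b, c, d, e, f} | OUT={b, e, f}
  B1: | IN={b, e, f} | OUT={a, b, c, e, f}
  B2: | IN={a, b, c, e, f} | OUT={a, b, c, d, e, f}
  B3: | IN={a, b, c, d, f} | OUT={a, b, c, d, e, f}
  B4: | IN={c, d, e} | OUT={e}
  B5: | IN={e} | OUT={}

Merge at B4: OUT[B4] = IN[B5] = {e}

Answer: {e}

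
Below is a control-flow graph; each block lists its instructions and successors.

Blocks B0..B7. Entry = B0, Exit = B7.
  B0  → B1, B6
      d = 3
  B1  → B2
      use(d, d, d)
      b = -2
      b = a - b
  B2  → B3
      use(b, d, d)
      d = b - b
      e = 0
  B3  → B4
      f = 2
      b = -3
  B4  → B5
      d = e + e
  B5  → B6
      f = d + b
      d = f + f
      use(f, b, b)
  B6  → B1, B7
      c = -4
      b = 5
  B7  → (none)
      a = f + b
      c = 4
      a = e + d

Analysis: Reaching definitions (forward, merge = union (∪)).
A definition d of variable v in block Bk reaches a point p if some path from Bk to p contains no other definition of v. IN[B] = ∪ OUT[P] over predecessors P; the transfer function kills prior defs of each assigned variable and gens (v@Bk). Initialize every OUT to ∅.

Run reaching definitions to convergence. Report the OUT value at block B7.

Answer: {a@B7, b@B6, c@B7, d@B0, d@B5, e@B2, f@B5}

Trace:
Converged values:
  B0:  IN={}  OUT={d@B0}
  B1:  IN={b@B6, c@B6, d@B0, d@B5, e@B2, f@B5}  OUT={b@B1, c@B6, d@B0, d@B5, e@B2, f@B5}
  B2:  IN={b@B1, c@B6, d@B0, d@B5, e@B2, f@B5}  OUT={b@B1, c@B6, d@B2, e@B2, f@B5}
  B3:  IN={b@B1, c@B6, d@B2, e@B2, f@B5}  OUT={b@B3, c@B6, d@B2, e@B2, f@B3}
  B4:  IN={b@B3, c@B6, d@B2, e@B2, f@B3}  OUT={b@B3, c@B6, d@B4, e@B2, f@B3}
  B5:  IN={b@B3, c@B6, d@B4, e@B2, f@B3}  OUT={b@B3, c@B6, d@B5, e@B2, f@B5}
  B6:  IN={b@B3, c@B6, d@B0, d@B5, e@B2, f@B5}  OUT={b@B6, c@B6, d@B0, d@B5, e@B2, f@B5}
  B7:  IN={b@B6, c@B6, d@B0, d@B5, e@B2, f@B5}  OUT={a@B7, b@B6, c@B7, d@B0, d@B5, e@B2, f@B5}

Merge at B7: IN[B7] = OUT[B6] = {b@B6, c@B6, d@B0, d@B5, e@B2, f@B5}
Applying B7's transfer function to that IN value gives OUT[B7] (row B7 above).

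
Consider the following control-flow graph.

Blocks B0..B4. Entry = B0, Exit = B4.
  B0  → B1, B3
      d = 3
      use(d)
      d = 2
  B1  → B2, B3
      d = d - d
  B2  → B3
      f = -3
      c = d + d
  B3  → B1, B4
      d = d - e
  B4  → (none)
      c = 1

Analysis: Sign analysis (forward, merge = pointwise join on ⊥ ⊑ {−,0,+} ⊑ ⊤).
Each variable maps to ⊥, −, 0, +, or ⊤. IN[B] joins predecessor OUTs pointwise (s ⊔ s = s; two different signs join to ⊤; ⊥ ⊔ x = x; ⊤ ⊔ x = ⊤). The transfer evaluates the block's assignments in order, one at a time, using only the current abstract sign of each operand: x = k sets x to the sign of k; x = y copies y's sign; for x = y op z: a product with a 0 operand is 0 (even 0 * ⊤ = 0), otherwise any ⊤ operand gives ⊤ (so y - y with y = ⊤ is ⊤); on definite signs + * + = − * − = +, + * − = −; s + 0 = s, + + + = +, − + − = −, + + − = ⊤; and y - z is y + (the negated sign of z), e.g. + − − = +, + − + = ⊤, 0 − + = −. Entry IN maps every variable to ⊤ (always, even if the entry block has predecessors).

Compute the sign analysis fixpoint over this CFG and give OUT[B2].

Fixpoint table:
  B0: | IN=(all ⊤) | OUT={d:+; rest ⊤}
  B1: | IN=(all ⊤) | OUT=(all ⊤)
  B2: | IN=(all ⊤) | OUT={f:-; rest ⊤}
  B3: | IN=(all ⊤) | OUT=(all ⊤)
  B4: | IN=(all ⊤) | OUT={c:+; rest ⊤}

Merge at B2: IN[B2] = OUT[B1] = {a: ⊤, b: ⊤, c: ⊤, d: ⊤, e: ⊤, f: ⊤}
Applying B2's transfer function to that IN value gives OUT[B2] (row B2 above).

Answer: {a: ⊤, b: ⊤, c: ⊤, d: ⊤, e: ⊤, f: -}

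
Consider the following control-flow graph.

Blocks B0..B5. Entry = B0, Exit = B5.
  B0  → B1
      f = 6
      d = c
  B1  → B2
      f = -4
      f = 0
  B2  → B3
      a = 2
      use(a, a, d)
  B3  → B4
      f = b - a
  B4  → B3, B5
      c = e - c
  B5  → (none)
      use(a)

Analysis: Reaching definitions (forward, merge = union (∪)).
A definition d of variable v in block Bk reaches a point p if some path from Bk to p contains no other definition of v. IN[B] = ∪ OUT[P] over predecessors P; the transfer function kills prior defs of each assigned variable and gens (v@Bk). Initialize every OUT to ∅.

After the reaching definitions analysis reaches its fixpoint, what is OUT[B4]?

Per-block solution:
  B0:   IN={}   OUT={d@B0, f@B0}
  B1:   IN={d@B0, f@B0}   OUT={d@B0, f@B1}
  B2:   IN={d@B0, f@B1}   OUT={a@B2, d@B0, f@B1}
  B3:   IN={a@B2, c@B4, d@B0, f@B1, f@B3}   OUT={a@B2, c@B4, d@B0, f@B3}
  B4:   IN={a@B2, c@B4, d@B0, f@B3}   OUT={a@B2, c@B4, d@B0, f@B3}
  B5:   IN={a@B2, c@B4, d@B0, f@B3}   OUT={a@B2, c@B4, d@B0, f@B3}

Merge at B4: IN[B4] = OUT[B3] = {a@B2, c@B4, d@B0, f@B3}
Applying B4's transfer function to that IN value gives OUT[B4] (row B4 above).

Answer: {a@B2, c@B4, d@B0, f@B3}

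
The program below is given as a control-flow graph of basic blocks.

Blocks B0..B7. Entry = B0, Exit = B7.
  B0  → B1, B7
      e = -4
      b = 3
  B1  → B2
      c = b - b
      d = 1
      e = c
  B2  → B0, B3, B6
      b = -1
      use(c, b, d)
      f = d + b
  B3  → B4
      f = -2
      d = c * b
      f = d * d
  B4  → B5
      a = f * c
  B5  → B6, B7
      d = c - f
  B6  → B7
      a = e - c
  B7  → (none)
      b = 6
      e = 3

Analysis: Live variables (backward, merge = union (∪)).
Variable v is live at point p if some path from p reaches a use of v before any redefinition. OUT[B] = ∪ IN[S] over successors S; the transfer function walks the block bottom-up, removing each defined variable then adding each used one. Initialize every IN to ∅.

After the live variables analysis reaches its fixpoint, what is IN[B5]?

Per-block solution:
  B0:  IN={}  OUT={b}
  B1:  IN={b}  OUT={c, d, e}
  B2:  IN={c, d, e}  OUT={b, c, e}
  B3:  IN={b, c, e}  OUT={c, e, f}
  B4:  IN={c, e, f}  OUT={c, e, f}
  B5:  IN={c, e, f}  OUT={c, e}
  B6:  IN={c, e}  OUT={}
  B7:  IN={}  OUT={}

Merge at B5: OUT[B5] = IN[B6] ⊔ IN[B7] = {c, e}
Applying B5's transfer function to that OUT value gives IN[B5] (row B5 above).

Answer: {c, e, f}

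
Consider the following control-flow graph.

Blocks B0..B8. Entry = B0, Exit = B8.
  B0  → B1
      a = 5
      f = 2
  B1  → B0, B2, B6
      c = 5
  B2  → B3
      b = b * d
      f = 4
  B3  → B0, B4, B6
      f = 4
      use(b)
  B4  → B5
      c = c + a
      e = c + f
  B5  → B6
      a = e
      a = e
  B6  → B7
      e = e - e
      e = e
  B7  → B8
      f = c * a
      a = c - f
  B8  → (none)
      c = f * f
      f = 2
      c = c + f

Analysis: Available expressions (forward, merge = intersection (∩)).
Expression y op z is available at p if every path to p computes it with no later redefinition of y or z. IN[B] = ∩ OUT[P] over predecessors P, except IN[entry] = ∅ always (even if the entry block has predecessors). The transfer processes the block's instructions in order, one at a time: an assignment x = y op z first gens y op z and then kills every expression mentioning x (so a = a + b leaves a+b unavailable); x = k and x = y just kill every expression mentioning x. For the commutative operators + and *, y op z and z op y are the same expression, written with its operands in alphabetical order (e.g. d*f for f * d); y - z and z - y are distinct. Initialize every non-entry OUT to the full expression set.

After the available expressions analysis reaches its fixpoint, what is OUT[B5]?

Answer: {c+f}

Trace:
Per-block solution:
  B0:  IN={}  OUT={}
  B1:  IN={}  OUT={}
  B2:  IN={}  OUT={}
  B3:  IN={}  OUT={}
  B4:  IN={}  OUT={c+f}
  B5:  IN={c+f}  OUT={c+f}
  B6:  IN={}  OUT={}
  B7:  IN={}  OUT={c-f}
  B8:  IN={c-f}  OUT={}

Merge at B5: IN[B5] = OUT[B4] = {c+f}
Applying B5's transfer function to that IN value gives OUT[B5] (row B5 above).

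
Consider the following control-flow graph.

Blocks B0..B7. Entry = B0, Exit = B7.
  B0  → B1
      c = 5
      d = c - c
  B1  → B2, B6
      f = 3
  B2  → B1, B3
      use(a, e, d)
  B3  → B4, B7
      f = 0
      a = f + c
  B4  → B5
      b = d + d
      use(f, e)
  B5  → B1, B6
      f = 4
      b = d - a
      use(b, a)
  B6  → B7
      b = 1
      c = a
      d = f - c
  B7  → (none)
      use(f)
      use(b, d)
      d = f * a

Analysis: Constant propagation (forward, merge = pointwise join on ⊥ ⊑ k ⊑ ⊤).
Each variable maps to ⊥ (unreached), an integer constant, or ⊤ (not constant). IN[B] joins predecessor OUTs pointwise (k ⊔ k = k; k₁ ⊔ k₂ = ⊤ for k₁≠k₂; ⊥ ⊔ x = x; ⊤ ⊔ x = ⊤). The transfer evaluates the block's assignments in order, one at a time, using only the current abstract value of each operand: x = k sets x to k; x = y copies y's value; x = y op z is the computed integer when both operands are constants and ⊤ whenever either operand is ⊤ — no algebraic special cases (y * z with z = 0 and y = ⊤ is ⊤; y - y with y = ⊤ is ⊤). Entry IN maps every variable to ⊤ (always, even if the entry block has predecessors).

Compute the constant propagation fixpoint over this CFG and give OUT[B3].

Answer: {a: 5, b: ⊤, c: 5, d: 0, e: ⊤, f: 0}

Working:
Per-block solution:
  B0:  IN=(all ⊤)  OUT={c:5, d:0; rest ⊤}
  B1:  IN={c:5, d:0; rest ⊤}  OUT={c:5, d:0, f:3; rest ⊤}
  B2:  IN={c:5, d:0, f:3; rest ⊤}  OUT={c:5, d:0, f:3; rest ⊤}
  B3:  IN={c:5, d:0, f:3; rest ⊤}  OUT={a:5, c:5, d:0, f:0; rest ⊤}
  B4:  IN={a:5, c:5, d:0, f:0; rest ⊤}  OUT={a:5, b:0, c:5, d:0, f:0; rest ⊤}
  B5:  IN={a:5, b:0, c:5, d:0, f:0; rest ⊤}  OUT={a:5, b:-5, c:5, d:0, f:4; rest ⊤}
  B6:  IN={c:5, d:0; rest ⊤}  OUT={b:1; rest ⊤}
  B7:  IN=(all ⊤)  OUT=(all ⊤)

Merge at B3: IN[B3] = OUT[B2] = {a: ⊤, b: ⊤, c: 5, d: 0, e: ⊤, f: 3}
Applying B3's transfer function to that IN value gives OUT[B3] (row B3 above).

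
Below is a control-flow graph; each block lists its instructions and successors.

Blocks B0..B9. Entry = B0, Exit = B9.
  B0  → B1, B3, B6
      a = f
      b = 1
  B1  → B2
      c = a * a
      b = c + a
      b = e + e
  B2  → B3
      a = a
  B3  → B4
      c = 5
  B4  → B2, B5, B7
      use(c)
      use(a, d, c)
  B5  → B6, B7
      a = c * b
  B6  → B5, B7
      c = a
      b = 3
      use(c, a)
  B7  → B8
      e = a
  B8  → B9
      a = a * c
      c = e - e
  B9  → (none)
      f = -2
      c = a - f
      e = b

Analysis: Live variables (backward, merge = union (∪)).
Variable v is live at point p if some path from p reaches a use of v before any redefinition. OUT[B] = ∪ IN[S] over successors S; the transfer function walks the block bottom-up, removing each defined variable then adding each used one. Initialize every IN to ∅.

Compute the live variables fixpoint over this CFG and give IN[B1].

Converged values:
  B0: | IN={d, e, f} | OUT={a, b, d, e}
  B1: | IN={a, d, e} | OUT={a, b, d}
  B2: | IN={a, b, d} | OUT={a, b, d}
  B3: | IN={a, b, d} | OUT={a, b, c, d}
  B4: | IN={a, b, c, d} | OUT={a, b, c, d}
  B5: | IN={b, c} | OUT={a, b, c}
  B6: | IN={a} | OUT={a, b, c}
  B7: | IN={a, b, c} | OUT={a, b, c, e}
  B8: | IN={a, b, c, e} | OUT={a, b}
  B9: | IN={a, b} | OUT={}

Merge at B1: OUT[B1] = IN[B2] = {a, b, d}
Applying B1's transfer function to that OUT value gives IN[B1] (row B1 above).

Answer: {a, d, e}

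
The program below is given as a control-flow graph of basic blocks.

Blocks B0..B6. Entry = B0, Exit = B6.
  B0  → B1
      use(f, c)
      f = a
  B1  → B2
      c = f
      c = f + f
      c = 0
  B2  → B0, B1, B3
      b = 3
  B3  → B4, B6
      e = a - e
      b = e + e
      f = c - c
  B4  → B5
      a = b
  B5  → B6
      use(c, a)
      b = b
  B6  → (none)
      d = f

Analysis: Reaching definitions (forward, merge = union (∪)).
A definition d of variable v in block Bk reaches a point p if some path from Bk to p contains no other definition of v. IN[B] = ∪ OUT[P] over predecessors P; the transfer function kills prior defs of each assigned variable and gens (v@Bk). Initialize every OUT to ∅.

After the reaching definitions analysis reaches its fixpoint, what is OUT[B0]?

Fixpoint table:
  B0:  IN={b@B2, c@B1, f@B0}  OUT={b@B2, c@B1, f@B0}
  B1:  IN={b@B2, c@B1, f@B0}  OUT={b@B2, c@B1, f@B0}
  B2:  IN={b@B2, c@B1, f@B0}  OUT={b@B2, c@B1, f@B0}
  B3:  IN={b@B2, c@B1, f@B0}  OUT={b@B3, c@B1, e@B3, f@B3}
  B4:  IN={b@B3, c@B1, e@B3, f@B3}  OUT={a@B4, b@B3, c@B1, e@B3, f@B3}
  B5:  IN={a@B4, b@B3, c@B1, e@B3, f@B3}  OUT={a@B4, b@B5, c@B1, e@B3, f@B3}
  B6:  IN={a@B4, b@B3, b@B5, c@B1, e@B3, f@B3}  OUT={a@B4, b@B3, b@B5, c@B1, d@B6, e@B3, f@B3}

Merge at B0 (entry node, so the boundary value {} is joined with the incoming edge(s)): IN[B0] = {} ⊔ OUT[B2] = {b@B2, c@B1, f@B0}
Applying B0's transfer function to that IN value gives OUT[B0] (row B0 above).

Answer: {b@B2, c@B1, f@B0}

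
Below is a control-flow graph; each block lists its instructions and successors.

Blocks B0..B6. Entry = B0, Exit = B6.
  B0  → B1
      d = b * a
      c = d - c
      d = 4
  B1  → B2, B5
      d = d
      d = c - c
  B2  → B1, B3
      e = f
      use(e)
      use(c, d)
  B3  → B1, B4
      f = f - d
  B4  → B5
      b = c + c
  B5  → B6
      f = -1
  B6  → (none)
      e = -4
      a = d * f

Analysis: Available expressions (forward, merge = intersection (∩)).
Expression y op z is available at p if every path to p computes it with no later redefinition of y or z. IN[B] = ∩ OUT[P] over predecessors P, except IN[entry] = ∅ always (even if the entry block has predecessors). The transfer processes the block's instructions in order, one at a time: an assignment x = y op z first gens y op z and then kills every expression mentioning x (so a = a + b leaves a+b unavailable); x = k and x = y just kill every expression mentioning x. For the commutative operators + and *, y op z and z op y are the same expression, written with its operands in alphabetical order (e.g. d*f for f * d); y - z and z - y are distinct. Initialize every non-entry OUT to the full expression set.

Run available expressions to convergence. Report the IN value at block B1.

Answer: {a*b}

Trace:
Per-block solution:
  B0: | IN={} | OUT={a*b}
  B1: | IN={a*b} | OUT={a*b, c-c}
  B2: | IN={a*b, c-c} | OUT={a*b, c-c}
  B3: | IN={a*b, c-c} | OUT={a*b, c-c}
  B4: | IN={a*b, c-c} | OUT={c+c, c-c}
  B5: | IN={c-c} | OUT={c-c}
  B6: | IN={c-c} | OUT={c-c, d*f}

Merge at B1: IN[B1] = OUT[B0] ∩ OUT[B2] ∩ OUT[B3] = {a*b}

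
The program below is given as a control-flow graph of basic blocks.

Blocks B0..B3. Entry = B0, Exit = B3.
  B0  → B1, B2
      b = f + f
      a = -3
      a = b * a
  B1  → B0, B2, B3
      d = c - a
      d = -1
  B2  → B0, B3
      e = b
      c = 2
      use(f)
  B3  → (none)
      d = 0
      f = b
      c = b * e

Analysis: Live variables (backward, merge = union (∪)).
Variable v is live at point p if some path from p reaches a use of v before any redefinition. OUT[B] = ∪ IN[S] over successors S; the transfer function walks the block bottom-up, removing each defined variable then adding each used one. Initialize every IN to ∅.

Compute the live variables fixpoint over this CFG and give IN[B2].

Fixpoint table:
  B0:  IN={c, e, f}  OUT={a, b, c, e, f}
  B1:  IN={a, b, c, e, f}  OUT={b, c, e, f}
  B2:  IN={b, f}  OUT={b, c, e, f}
  B3:  IN={b, e}  OUT={}

Merge at B2: OUT[B2] = IN[B0] ⊔ IN[B3] = {b, c, e, f}
Applying B2's transfer function to that OUT value gives IN[B2] (row B2 above).

Answer: {b, f}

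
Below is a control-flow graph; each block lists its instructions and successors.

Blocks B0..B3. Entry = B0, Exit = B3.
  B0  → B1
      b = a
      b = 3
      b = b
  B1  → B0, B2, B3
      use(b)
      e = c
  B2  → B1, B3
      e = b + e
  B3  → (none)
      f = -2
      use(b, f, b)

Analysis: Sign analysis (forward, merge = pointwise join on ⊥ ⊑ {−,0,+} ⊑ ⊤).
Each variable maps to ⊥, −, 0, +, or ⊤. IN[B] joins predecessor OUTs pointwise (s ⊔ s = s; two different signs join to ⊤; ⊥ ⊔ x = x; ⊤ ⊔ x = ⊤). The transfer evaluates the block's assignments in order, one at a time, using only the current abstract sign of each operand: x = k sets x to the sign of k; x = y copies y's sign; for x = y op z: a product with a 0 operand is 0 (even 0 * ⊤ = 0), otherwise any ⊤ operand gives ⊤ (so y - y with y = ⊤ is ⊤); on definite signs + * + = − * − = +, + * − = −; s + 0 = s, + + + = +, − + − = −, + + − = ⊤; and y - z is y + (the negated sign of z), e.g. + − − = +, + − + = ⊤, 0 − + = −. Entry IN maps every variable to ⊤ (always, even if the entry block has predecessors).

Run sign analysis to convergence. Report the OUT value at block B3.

Answer: {a: ⊤, b: +, c: ⊤, d: ⊤, e: ⊤, f: -}

Working:
Per-block solution:
  B0: | IN=(all ⊤) | OUT={b:+; rest ⊤}
  B1: | IN={b:+; rest ⊤} | OUT={b:+; rest ⊤}
  B2: | IN={b:+; rest ⊤} | OUT={b:+; rest ⊤}
  B3: | IN={b:+; rest ⊤} | OUT={b:+, f:-; rest ⊤}

Merge at B3: IN[B3] = OUT[B1] ⊔ OUT[B2] = {a: ⊤, b: +, c: ⊤, d: ⊤, e: ⊤, f: ⊤}
Applying B3's transfer function to that IN value gives OUT[B3] (row B3 above).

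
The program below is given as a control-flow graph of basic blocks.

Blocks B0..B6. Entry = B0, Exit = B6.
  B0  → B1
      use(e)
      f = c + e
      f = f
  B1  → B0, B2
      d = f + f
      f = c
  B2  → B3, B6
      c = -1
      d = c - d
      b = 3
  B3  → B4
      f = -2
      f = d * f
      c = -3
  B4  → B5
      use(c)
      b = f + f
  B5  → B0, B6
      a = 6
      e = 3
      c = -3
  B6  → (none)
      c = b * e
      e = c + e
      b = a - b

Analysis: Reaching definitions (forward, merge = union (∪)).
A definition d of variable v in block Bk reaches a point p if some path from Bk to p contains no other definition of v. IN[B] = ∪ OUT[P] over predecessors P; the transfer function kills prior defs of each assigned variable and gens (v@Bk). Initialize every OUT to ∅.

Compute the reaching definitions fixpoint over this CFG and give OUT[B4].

Answer: {a@B5, b@B4, c@B3, d@B2, e@B5, f@B3}

Working:
Converged values:
  B0:   IN={a@B5, b@B4, c@B5, d@B1, d@B2, e@B5, f@B1, f@B3}   OUT={a@B5, b@B4, c@B5, d@B1, d@B2, e@B5, f@B0}
  B1:   IN={a@B5, b@B4, c@B5, d@B1, d@B2, e@B5, f@B0}   OUT={a@B5, b@B4, c@B5, d@B1, e@B5, f@B1}
  B2:   IN={a@B5, b@B4, c@B5, d@B1, e@B5, f@B1}   OUT={a@B5, b@B2, c@B2, d@B2, e@B5, f@B1}
  B3:   IN={a@B5, b@B2, c@B2, d@B2, e@B5, f@B1}   OUT={a@B5, b@B2, c@B3, d@B2, e@B5, f@B3}
  B4:   IN={a@B5, b@B2, c@B3, d@B2, e@B5, f@B3}   OUT={a@B5, b@B4, c@B3, d@B2, e@B5, f@B3}
  B5:   IN={a@B5, b@B4, c@B3, d@B2, e@B5, f@B3}   OUT={a@B5, b@B4, c@B5, d@B2, e@B5, f@B3}
  B6:   IN={a@B5, b@B2, b@B4, c@B2, c@B5, d@B2, e@B5, f@B1, f@B3}   OUT={a@B5, b@B6, c@B6, d@B2, e@B6, f@B1, f@B3}

Merge at B4: IN[B4] = OUT[B3] = {a@B5, b@B2, c@B3, d@B2, e@B5, f@B3}
Applying B4's transfer function to that IN value gives OUT[B4] (row B4 above).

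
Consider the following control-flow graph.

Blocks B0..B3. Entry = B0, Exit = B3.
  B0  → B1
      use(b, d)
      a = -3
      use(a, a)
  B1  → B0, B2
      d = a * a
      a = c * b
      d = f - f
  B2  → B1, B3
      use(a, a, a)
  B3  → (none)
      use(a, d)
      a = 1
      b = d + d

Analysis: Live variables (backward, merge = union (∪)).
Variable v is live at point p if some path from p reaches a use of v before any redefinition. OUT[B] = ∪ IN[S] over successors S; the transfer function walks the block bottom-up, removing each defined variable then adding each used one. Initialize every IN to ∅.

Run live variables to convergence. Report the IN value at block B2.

Converged values:
  B0:  IN={b, c, d, f}  OUT={a, b, c, f}
  B1:  IN={a, b, c, f}  OUT={a, b, c, d, f}
  B2:  IN={a, b, c, d, f}  OUT={a, b, c, d, f}
  B3:  IN={a, d}  OUT={}

Merge at B2: OUT[B2] = IN[B1] ⊔ IN[B3] = {a, b, c, d, f}
Applying B2's transfer function to that OUT value gives IN[B2] (row B2 above).

Answer: {a, b, c, d, f}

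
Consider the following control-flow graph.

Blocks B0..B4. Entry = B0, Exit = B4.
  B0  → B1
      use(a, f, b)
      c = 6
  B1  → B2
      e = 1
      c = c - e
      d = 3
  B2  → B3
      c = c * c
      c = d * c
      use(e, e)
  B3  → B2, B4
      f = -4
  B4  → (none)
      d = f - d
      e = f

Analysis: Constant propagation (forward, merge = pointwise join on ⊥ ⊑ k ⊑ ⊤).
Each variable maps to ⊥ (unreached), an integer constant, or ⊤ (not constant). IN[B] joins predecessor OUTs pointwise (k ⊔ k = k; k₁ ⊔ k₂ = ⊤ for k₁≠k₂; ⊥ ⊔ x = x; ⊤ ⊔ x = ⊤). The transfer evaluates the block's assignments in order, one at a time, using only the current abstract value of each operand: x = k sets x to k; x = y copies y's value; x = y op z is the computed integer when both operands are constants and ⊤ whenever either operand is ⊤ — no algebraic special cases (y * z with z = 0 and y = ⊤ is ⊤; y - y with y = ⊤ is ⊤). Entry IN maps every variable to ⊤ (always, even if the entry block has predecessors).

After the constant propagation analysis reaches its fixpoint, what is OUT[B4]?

Per-block solution:
  B0:   IN=(all ⊤)   OUT={c:6; rest ⊤}
  B1:   IN={c:6; rest ⊤}   OUT={c:5, d:3, e:1; rest ⊤}
  B2:   IN={d:3, e:1; rest ⊤}   OUT={d:3, e:1; rest ⊤}
  B3:   IN={d:3, e:1; rest ⊤}   OUT={d:3, e:1, f:-4; rest ⊤}
  B4:   IN={d:3, e:1, f:-4; rest ⊤}   OUT={d:-7, e:-4, f:-4; rest ⊤}

Merge at B4: IN[B4] = OUT[B3] = {a: ⊤, b: ⊤, c: ⊤, d: 3, e: 1, f: -4}
Applying B4's transfer function to that IN value gives OUT[B4] (row B4 above).

Answer: {a: ⊤, b: ⊤, c: ⊤, d: -7, e: -4, f: -4}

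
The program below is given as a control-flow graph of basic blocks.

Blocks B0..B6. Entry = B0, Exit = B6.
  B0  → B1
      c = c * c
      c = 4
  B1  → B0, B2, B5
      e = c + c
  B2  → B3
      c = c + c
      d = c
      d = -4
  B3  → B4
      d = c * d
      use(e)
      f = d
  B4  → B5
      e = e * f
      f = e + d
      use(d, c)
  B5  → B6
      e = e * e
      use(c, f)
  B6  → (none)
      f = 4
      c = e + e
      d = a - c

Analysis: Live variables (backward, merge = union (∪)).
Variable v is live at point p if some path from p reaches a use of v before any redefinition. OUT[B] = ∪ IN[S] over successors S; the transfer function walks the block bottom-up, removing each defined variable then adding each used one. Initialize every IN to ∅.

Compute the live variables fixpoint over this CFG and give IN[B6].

Answer: {a, e}

Working:
Converged values:
  B0:  IN={a, c, f}  OUT={a, c, f}
  B1:  IN={a, c, f}  OUT={a, c, e, f}
  B2:  IN={a, c, e}  OUT={a, c, d, e}
  B3:  IN={a, c, d, e}  OUT={a, c, d, e, f}
  B4:  IN={a, c, d, e, f}  OUT={a, c, e, f}
  B5:  IN={a, c, e, f}  OUT={a, e}
  B6:  IN={a, e}  OUT={}

B6 is the boundary node: OUT[B6] = {}
Applying B6's transfer function to that OUT value gives IN[B6] (row B6 above).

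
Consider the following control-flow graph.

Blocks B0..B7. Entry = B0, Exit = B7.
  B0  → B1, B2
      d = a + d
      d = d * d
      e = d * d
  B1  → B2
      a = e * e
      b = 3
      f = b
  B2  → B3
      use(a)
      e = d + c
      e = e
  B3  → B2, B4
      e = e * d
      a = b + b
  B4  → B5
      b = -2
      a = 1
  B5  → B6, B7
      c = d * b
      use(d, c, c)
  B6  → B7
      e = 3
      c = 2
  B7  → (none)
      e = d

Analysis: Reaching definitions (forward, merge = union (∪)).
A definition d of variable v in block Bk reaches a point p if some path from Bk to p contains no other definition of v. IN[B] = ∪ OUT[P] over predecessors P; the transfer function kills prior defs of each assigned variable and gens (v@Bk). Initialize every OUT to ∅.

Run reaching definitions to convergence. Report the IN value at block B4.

Fixpoint table:
  B0: | IN={} | OUT={d@B0, e@B0}
  B1: | IN={d@B0, e@B0} | OUT={a@B1, b@B1, d@B0, e@B0, f@B1}
  B2: | IN={a@B1, a@B3, b@B1, d@B0, e@B0, e@B3, f@B1} | OUT={a@B1, a@B3, b@B1, d@B0, e@B2, f@B1}
  B3: | IN={a@B1, a@B3, b@B1, d@B0, e@B2, f@B1} | OUT={a@B3, b@B1, d@B0, e@B3, f@B1}
  B4: | IN={a@B3, b@B1, d@B0, e@B3, f@B1} | OUT={a@B4, b@B4, d@B0, e@B3, f@B1}
  B5: | IN={a@B4, b@B4, d@B0, e@B3, f@B1} | OUT={a@B4, b@B4, c@B5, d@B0, e@B3, f@B1}
  B6: | IN={a@B4, b@B4, c@B5, d@B0, e@B3, f@B1} | OUT={a@B4, b@B4, c@B6, d@B0, e@B6, f@B1}
  B7: | IN={a@B4, b@B4, c@B5, c@B6, d@B0, e@B3, e@B6, f@B1} | OUT={a@B4, b@B4, c@B5, c@B6, d@B0, e@B7, f@B1}

Merge at B4: IN[B4] = OUT[B3] = {a@B3, b@B1, d@B0, e@B3, f@B1}

Answer: {a@B3, b@B1, d@B0, e@B3, f@B1}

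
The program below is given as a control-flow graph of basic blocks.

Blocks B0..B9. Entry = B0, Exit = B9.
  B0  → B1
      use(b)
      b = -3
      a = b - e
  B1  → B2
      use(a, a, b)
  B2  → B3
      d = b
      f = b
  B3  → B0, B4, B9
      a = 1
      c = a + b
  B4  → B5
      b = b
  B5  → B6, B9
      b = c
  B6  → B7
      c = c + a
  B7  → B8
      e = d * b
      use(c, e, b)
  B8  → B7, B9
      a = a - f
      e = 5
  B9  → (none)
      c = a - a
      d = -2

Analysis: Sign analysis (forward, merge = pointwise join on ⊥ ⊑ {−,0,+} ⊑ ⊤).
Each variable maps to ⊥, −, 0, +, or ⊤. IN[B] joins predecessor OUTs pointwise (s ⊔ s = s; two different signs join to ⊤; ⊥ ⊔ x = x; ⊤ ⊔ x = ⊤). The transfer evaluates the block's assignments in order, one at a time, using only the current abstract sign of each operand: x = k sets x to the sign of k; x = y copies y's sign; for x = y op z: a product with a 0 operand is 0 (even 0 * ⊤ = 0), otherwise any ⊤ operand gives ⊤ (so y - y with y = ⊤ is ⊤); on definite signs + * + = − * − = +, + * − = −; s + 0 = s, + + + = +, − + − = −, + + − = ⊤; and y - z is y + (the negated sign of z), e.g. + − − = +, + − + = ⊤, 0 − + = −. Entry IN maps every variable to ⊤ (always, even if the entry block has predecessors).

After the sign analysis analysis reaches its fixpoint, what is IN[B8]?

Answer: {a: +, b: ⊤, c: ⊤, d: -, e: ⊤, f: -}

Working:
Per-block solution:
  B0:   IN=(all ⊤)   OUT={b:-; rest ⊤}
  B1:   IN={b:-; rest ⊤}   OUT={b:-; rest ⊤}
  B2:   IN={b:-; rest ⊤}   OUT={b:-, d:-, f:-; rest ⊤}
  B3:   IN={b:-, d:-, f:-; rest ⊤}   OUT={a:+, b:-, d:-, f:-; rest ⊤}
  B4:   IN={a:+, b:-, d:-, f:-; rest ⊤}   OUT={a:+, b:-, d:-, f:-; rest ⊤}
  B5:   IN={a:+, b:-, d:-, f:-; rest ⊤}   OUT={a:+, d:-, f:-; rest ⊤}
  B6:   IN={a:+, d:-, f:-; rest ⊤}   OUT={a:+, d:-, f:-; rest ⊤}
  B7:   IN={a:+, d:-, f:-; rest ⊤}   OUT={a:+, d:-, f:-; rest ⊤}
  B8:   IN={a:+, d:-, f:-; rest ⊤}   OUT={a:+, d:-, e:+, f:-; rest ⊤}
  B9:   IN={a:+, d:-, f:-; rest ⊤}   OUT={a:+, d:-, f:-; rest ⊤}

Merge at B8: IN[B8] = OUT[B7] = {a: +, b: ⊤, c: ⊤, d: -, e: ⊤, f: -}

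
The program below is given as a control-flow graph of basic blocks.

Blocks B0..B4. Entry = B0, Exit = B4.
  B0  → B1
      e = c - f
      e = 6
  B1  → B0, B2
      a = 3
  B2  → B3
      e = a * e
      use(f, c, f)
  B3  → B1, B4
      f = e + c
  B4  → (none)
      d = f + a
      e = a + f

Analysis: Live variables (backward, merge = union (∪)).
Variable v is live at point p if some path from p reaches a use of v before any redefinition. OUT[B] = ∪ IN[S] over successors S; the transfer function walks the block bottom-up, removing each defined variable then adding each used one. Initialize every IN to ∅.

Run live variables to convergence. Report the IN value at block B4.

Answer: {a, f}

Trace:
Per-block solution:
  B0: | IN={c, f} | OUT={c, e, f}
  B1: | IN={c, e, f} | OUT={a, c, e, f}
  B2: | IN={a, c, e, f} | OUT={a, c, e}
  B3: | IN={a, c, e} | OUT={a, c, e, f}
  B4: | IN={a, f} | OUT={}

B4 is the boundary node: OUT[B4] = {}
Applying B4's transfer function to that OUT value gives IN[B4] (row B4 above).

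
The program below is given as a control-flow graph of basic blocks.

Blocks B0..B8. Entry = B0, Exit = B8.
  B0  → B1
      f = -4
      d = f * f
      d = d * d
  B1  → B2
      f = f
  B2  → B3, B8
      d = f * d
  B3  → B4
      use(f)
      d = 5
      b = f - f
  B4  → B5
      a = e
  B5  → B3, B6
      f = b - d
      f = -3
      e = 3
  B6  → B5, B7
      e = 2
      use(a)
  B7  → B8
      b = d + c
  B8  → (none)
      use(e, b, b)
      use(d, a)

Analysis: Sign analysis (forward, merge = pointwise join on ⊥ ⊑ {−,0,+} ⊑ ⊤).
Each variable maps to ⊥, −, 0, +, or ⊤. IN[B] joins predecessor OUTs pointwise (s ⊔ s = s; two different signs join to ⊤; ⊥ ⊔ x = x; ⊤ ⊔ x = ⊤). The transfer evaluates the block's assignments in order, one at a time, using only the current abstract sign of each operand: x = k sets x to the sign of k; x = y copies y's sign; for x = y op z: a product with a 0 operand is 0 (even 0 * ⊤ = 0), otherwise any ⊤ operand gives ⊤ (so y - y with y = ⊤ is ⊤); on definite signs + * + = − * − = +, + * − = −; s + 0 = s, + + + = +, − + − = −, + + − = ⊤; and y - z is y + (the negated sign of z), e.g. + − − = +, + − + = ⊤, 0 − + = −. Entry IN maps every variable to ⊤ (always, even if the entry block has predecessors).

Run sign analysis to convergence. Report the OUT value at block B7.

Per-block solution:
  B0:  IN=(all ⊤)  OUT={d:+, f:-; rest ⊤}
  B1:  IN={d:+, f:-; rest ⊤}  OUT={d:+, f:-; rest ⊤}
  B2:  IN={d:+, f:-; rest ⊤}  OUT={d:-, f:-; rest ⊤}
  B3:  IN={f:-; rest ⊤}  OUT={d:+, f:-; rest ⊤}
  B4:  IN={d:+, f:-; rest ⊤}  OUT={d:+, f:-; rest ⊤}
  B5:  IN={d:+, f:-; rest ⊤}  OUT={d:+, e:+, f:-; rest ⊤}
  B6:  IN={d:+, e:+, f:-; rest ⊤}  OUT={d:+, e:+, f:-; rest ⊤}
  B7:  IN={d:+, e:+, f:-; rest ⊤}  OUT={d:+, e:+, f:-; rest ⊤}
  B8:  IN={f:-; rest ⊤}  OUT={f:-; rest ⊤}

Merge at B7: IN[B7] = OUT[B6] = {a: ⊤, b: ⊤, c: ⊤, d: +, e: +, f: -}
Applying B7's transfer function to that IN value gives OUT[B7] (row B7 above).

Answer: {a: ⊤, b: ⊤, c: ⊤, d: +, e: +, f: -}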